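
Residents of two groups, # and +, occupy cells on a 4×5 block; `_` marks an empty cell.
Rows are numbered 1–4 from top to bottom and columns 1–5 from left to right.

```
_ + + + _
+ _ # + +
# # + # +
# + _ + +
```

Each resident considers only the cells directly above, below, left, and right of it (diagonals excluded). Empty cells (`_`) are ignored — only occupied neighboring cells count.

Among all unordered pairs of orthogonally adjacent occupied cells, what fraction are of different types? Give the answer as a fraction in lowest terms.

11/20

Scan each occupied cell's neighbors to the right and below so each pair is counted once.
From row 1: 1 unlike of 4 pairs (running 1/4).
From row 2: 4 unlike of 6 pairs (running 5/10).
From row 3: 5 unlike of 8 pairs (running 10/18).
From row 4: 1 unlike of 2 pairs (running 11/20).
Total adjacent occupied pairs: 20; unlike-type pairs: 11.
11/20 is already in lowest terms.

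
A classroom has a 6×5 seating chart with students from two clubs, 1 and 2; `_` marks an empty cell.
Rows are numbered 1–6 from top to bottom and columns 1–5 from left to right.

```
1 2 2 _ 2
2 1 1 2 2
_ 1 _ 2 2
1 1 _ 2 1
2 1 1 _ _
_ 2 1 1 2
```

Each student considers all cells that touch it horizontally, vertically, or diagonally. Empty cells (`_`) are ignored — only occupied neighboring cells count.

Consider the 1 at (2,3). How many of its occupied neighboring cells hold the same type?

Occupied neighbors of (2,3): (1,2)=2, (1,3)=2, (2,2)=1, (2,4)=2, (3,2)=1, (3,4)=2.
Same type (1): 2 of 6.

2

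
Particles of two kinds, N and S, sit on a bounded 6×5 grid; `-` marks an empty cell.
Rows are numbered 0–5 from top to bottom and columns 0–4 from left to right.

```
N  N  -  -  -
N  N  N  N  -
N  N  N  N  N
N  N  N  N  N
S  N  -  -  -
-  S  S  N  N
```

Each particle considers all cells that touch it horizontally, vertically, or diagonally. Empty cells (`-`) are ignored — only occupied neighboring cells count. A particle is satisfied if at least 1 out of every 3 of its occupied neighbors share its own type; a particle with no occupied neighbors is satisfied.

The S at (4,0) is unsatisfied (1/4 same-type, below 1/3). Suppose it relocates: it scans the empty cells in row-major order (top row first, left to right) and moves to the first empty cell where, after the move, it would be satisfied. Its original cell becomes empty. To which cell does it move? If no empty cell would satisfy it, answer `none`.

Vacating (4,0). Empty cells in order:
  (0,2): 0/4 same-type → still unsatisfied.
  (0,3): 0/2 same-type → still unsatisfied.
  (0,4): 0/1 same-type → still unsatisfied.
  (1,4): 0/3 same-type → still unsatisfied.
  (4,2): 2/7 same-type → still unsatisfied.
  (4,3): 1/6 same-type → still unsatisfied.
  (4,4): 0/4 same-type → still unsatisfied.
  (5,0): 1/2 same-type → satisfied — stop here.

(5,0)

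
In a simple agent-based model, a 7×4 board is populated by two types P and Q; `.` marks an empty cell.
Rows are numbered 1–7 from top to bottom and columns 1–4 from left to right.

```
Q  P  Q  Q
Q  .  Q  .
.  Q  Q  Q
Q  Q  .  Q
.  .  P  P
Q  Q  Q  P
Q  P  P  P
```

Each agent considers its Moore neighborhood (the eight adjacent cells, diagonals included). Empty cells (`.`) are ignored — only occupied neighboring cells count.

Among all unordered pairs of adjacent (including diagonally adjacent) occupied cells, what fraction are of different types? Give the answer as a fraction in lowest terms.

Scan each occupied cell's neighbors to the right and below (and the two forward diagonals) so each pair is counted once.
From row 1: 4 unlike of 8 pairs (running 4/8).
From row 2: 0 unlike of 4 pairs (running 4/12).
From row 3: 0 unlike of 7 pairs (running 4/19).
From row 4: 3 unlike of 4 pairs (running 7/23).
From row 5: 3 unlike of 6 pairs (running 10/29).
From row 6: 7 unlike of 13 pairs (running 17/42).
From row 7: 1 unlike of 3 pairs (running 18/45).
Total adjacent occupied pairs: 45; unlike-type pairs: 18.
18/45 reduces to 2/5.

2/5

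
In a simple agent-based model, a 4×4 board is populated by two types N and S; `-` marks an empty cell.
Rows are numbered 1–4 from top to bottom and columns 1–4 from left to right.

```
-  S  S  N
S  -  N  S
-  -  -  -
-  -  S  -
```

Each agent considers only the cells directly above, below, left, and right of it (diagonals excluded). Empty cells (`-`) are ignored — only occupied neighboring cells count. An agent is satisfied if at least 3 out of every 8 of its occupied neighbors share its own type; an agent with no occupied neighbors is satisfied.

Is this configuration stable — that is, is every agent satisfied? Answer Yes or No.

No

Row 1: (1,2)S 1/1 satisfied · (1,3)S 1/3 not · (1,4)N 0/2 not
Row 2: (2,1)S 0/0 satisfied · (2,3)N 0/2 not · (2,4)S 0/2 not
Row 4: (4,3)S 0/0 satisfied
For instance (1,3) has only 1/3 same-type neighbors, below 3/8.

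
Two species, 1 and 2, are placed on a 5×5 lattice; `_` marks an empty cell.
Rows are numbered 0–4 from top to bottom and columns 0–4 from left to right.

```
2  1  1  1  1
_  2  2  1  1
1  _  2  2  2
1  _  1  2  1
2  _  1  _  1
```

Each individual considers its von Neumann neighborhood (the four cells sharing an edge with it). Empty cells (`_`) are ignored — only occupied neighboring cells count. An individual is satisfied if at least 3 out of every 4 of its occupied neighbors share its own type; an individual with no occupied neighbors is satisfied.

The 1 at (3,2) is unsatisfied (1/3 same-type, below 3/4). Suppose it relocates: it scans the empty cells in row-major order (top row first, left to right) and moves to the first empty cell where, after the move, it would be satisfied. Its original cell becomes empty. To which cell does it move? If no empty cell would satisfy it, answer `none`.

Vacating (3,2). Empty cells in order:
  (1,0): 1/3 same-type → still unsatisfied.
  (2,1): 1/3 same-type → still unsatisfied.
  (3,1): 1/1 same-type → satisfied — stop here.

(3,1)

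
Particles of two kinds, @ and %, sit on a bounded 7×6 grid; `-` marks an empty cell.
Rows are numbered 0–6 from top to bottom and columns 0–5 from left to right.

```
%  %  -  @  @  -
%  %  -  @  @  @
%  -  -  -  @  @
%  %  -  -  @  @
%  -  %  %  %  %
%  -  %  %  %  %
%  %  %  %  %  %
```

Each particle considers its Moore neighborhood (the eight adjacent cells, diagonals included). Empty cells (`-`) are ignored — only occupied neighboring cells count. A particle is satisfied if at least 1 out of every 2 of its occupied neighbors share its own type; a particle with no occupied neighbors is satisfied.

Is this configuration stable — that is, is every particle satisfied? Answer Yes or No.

Row 0: (0,0)% 3/3 ✓ · (0,1)% 3/3 ✓ · (0,3)@ 3/3 ✓ · (0,4)@ 4/4 ✓
Row 1: (1,0)% 4/4 ✓ · (1,1)% 4/4 ✓ · (1,3)@ 4/4 ✓ · (1,4)@ 6/6 ✓ · (1,5)@ 4/4 ✓
Row 2: (2,0)% 4/4 ✓ · (2,4)@ 6/6 ✓ · (2,5)@ 5/5 ✓
Row 3: (3,0)% 3/3 ✓ · (3,1)% 4/4 ✓ · (3,4)@ 3/6 ✓ · (3,5)@ 3/5 ✓
Row 4: (4,0)% 3/3 ✓ · (4,2)% 4/4 ✓ · (4,3)% 5/6 ✓ · (4,4)% 5/7 ✓ · (4,5)% 3/5 ✓
Row 5: (5,0)% 3/3 ✓ · (5,2)% 6/6 ✓ · (5,3)% 8/8 ✓ · (5,4)% 8/8 ✓ · (5,5)% 5/5 ✓
Row 6: (6,0)% 2/2 ✓ · (6,1)% 4/4 ✓ · (6,2)% 4/4 ✓ · (6,3)% 5/5 ✓ · (6,4)% 5/5 ✓ · (6,5)% 3/3 ✓
All meet the threshold, so the configuration is stable.

Yes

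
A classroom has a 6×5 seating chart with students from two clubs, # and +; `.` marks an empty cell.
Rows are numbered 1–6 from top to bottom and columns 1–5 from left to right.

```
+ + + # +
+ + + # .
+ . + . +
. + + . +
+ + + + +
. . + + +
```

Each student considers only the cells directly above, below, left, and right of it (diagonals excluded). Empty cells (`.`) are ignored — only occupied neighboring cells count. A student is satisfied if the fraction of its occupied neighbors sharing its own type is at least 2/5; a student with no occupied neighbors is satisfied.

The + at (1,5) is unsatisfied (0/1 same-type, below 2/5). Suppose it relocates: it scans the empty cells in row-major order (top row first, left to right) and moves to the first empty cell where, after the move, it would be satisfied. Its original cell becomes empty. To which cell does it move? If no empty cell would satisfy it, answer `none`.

Vacating (1,5). Empty cells in order:
  (2,5): 1/2 same-type → satisfied — stop here.

(2,5)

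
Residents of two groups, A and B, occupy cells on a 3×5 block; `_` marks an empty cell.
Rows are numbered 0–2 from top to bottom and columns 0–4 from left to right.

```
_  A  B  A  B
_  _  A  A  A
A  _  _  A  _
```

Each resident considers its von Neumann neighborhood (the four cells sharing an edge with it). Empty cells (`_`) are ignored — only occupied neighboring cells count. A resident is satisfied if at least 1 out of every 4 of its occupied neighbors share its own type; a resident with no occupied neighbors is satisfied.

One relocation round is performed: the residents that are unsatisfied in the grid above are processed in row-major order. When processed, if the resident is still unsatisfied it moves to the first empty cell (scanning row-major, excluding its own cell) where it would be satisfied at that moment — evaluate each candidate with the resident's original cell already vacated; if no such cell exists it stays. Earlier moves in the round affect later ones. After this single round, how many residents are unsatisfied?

Initially unsatisfied (in order): (0,1), (0,2), (0,4).
  (0,1) → (0,0).
  (0,2): no empty cell satisfies it; stays.
  (0,4) → (0,1).
Resulting grid:
A B B A _
_ _ A A A
A _ _ A _
Unsatisfied now: (0,0).

1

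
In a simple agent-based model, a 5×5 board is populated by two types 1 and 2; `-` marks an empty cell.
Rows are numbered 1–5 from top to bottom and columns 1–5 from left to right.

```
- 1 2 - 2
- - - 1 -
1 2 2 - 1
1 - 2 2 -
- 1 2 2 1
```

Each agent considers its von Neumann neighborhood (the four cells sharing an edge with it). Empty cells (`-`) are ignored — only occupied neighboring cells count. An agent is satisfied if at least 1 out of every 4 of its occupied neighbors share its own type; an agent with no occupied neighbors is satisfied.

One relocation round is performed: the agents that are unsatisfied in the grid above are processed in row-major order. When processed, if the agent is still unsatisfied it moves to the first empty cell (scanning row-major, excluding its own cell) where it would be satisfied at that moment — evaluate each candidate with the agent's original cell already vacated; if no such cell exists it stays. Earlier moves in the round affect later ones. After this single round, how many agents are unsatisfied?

Initially unsatisfied (in order): (1,2), (1,3), (5,2), (5,5).
  (1,2) → (1,1).
  (1,3): now satisfied by earlier moves; stays.
  (5,2) → (1,2).
  (5,5) → (1,4).
Resulting grid:
1 1 2 1 2
- - - 1 -
1 2 2 - 1
1 - 2 2 -
- - 2 2 -
Unsatisfied now: (1,3), (1,5).

2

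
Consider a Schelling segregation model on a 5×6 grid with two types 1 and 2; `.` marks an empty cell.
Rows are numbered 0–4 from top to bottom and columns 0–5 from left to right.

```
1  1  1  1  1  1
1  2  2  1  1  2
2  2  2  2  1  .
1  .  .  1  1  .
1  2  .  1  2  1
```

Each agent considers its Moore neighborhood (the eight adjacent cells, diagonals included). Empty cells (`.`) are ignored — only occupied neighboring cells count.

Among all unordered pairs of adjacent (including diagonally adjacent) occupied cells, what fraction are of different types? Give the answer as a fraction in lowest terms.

Scan each occupied cell's neighbors to the right and below (and the two forward diagonals) so each pair is counted once.
From row 0: 8 unlike of 21 pairs (running 8/21).
From row 1: 9 unlike of 19 pairs (running 17/40).
From row 2: 6 unlike of 11 pairs (running 23/51).
From row 3: 3 unlike of 8 pairs (running 26/59).
From row 4: 3 unlike of 3 pairs (running 29/62).
Total adjacent occupied pairs: 62; unlike-type pairs: 29.
29/62 is already in lowest terms.

29/62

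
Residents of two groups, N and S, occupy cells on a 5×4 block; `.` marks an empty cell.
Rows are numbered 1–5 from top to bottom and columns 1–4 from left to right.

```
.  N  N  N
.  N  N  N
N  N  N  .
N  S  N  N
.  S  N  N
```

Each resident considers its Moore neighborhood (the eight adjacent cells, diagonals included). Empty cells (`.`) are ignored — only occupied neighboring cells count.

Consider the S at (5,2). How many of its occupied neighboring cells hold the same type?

1

Occupied neighbors of (5,2): (4,1)=N, (4,2)=S, (4,3)=N, (5,3)=N.
Same type (S): 1 of 4.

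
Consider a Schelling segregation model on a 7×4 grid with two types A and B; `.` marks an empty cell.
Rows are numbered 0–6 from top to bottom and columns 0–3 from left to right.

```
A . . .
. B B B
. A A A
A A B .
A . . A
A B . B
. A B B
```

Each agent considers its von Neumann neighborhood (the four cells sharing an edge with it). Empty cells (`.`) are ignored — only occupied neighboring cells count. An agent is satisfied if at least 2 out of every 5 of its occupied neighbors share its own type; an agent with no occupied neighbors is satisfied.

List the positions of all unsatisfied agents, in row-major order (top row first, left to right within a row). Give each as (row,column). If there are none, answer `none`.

(0,0)A 0/0 satisfied
(1,1)B 1/2 satisfied
(1,2)B 2/3 satisfied
(1,3)B 1/2 satisfied
(2,1)A 2/3 satisfied
(2,2)A 2/4 satisfied
(2,3)A 1/2 satisfied
(3,0)A 2/2 satisfied
(3,1)A 2/3 satisfied
(3,2)B 0/2 not
(4,0)A 2/2 satisfied
(4,3)A 0/1 not
(5,0)A 1/2 satisfied
(5,1)B 0/2 not
(5,3)B 1/2 satisfied
(6,1)A 0/2 not
(6,2)B 1/2 satisfied
(6,3)B 2/2 satisfied

(3,2), (4,3), (5,1), (6,1)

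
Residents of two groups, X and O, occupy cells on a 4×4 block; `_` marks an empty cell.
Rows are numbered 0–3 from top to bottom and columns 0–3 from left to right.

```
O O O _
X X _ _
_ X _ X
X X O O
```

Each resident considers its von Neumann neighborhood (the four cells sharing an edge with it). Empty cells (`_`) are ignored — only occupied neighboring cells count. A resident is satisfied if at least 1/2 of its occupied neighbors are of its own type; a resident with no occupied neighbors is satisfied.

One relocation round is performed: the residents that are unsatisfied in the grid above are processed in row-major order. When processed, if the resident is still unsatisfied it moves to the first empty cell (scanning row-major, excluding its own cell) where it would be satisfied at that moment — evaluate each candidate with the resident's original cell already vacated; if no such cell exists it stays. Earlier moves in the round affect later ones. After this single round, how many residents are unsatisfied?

0

Initially unsatisfied (in order): (2,3).
  (2,3) → (1,2).
Resulting grid:
O O O _
X X X _
_ X _ _
X X O O
All satisfied now.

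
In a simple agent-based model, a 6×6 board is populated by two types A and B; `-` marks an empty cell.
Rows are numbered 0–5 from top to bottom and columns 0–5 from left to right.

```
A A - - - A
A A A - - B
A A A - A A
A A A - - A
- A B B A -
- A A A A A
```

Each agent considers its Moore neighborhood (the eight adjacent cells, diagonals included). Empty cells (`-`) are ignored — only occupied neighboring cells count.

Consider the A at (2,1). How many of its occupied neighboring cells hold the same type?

Occupied neighbors of (2,1): (1,0)=A, (1,1)=A, (1,2)=A, (2,0)=A, (2,2)=A, (3,0)=A, (3,1)=A, (3,2)=A.
Same type (A): 8 of 8.

8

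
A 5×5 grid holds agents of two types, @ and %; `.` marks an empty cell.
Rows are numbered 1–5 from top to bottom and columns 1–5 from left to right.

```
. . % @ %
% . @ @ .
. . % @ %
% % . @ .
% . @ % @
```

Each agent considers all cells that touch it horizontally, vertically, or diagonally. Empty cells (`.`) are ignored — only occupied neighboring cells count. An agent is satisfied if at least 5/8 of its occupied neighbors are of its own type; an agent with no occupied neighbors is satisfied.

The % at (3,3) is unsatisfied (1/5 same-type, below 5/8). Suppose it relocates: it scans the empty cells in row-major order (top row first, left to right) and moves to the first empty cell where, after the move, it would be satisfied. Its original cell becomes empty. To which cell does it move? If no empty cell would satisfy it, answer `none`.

(1,1)

Vacating (3,3). Empty cells in order:
  (1,1): 1/1 same-type → satisfied — stop here.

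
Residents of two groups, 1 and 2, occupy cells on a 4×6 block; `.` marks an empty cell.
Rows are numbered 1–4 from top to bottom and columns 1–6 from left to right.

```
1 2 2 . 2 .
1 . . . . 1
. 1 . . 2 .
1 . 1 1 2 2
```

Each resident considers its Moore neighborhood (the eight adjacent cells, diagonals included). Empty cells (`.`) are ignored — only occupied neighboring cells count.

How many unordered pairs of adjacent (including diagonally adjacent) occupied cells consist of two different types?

6

Scan each occupied cell's neighbors to the right and below (and the two forward diagonals) so each pair is counted once.
Row 1: 1(1,1)–2(1,2)≠ 1(1,1)–1(2,1)= 2(1,2)–2(1,3)= 2(1,2)–1(2,1)≠ 2(1,5)–1(2,6)≠  → 3/5 unlike.
Row 2: 1(2,1)–1(3,2)= 1(2,6)–2(3,5)≠  → 1/2 unlike.
Row 3: 1(3,2)–1(4,3)= 1(3,2)–1(4,1)= 2(3,5)–2(4,5)= 2(3,5)–2(4,6)= 2(3,5)–1(4,4)≠  → 1/5 unlike.
Row 4: 1(4,3)–1(4,4)= 1(4,4)–2(4,5)≠ 2(4,5)–2(4,6)=  → 1/3 unlike.
Total adjacent occupied pairs: 15; unlike-type pairs: 6.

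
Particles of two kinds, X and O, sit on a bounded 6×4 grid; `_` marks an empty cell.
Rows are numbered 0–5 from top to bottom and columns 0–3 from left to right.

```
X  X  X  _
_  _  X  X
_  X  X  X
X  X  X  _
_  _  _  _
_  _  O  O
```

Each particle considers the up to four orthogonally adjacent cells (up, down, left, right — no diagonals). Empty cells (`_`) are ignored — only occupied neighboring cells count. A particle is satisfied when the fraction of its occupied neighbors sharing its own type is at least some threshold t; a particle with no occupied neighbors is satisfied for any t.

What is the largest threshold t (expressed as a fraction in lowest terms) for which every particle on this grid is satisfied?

(0,0)X 1/1
(0,1)X 2/2
(0,2)X 2/2
(1,2)X 3/3
(1,3)X 2/2
(2,1)X 2/2
(2,2)X 4/4
(2,3)X 2/2
(3,0)X 1/1
(3,1)X 3/3
(3,2)X 2/2
(5,2)O 1/1
(5,3)O 1/1
The smallest same-type fraction is 1/1 at (0,0), which reduces to 1/1. Any threshold above that leaves this particle unsatisfied.

1/1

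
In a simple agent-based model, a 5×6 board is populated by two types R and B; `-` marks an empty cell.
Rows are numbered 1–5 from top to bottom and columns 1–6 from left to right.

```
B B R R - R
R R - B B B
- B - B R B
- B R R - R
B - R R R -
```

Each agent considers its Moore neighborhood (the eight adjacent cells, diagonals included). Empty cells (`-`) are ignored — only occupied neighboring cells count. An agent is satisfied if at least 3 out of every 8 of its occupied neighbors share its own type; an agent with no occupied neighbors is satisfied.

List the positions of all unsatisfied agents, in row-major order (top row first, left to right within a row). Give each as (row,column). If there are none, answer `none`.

(1,1), (1,2), (1,4), (1,6), (2,1), (3,2), (3,5)

(1,1)B 1/3 unhappy
(1,2)B 1/4 unhappy
(1,3)R 2/4 ok
(1,4)R 1/3 unhappy
(1,6)R 0/2 unhappy
(2,1)R 1/4 unhappy
(2,2)R 2/5 ok
(2,4)B 2/5 ok
(2,5)B 4/7 ok
(2,6)B 2/4 ok
(3,2)B 1/4 unhappy
(3,4)B 2/5 ok
(3,5)R 2/7 unhappy
(3,6)B 2/4 ok
(4,2)B 2/4 ok
(4,3)R 3/6 ok
(4,4)R 5/6 ok
(4,6)R 2/3 ok
(5,1)B 1/1 ok
(5,3)R 3/4 ok
(5,4)R 4/4 ok
(5,5)R 3/3 ok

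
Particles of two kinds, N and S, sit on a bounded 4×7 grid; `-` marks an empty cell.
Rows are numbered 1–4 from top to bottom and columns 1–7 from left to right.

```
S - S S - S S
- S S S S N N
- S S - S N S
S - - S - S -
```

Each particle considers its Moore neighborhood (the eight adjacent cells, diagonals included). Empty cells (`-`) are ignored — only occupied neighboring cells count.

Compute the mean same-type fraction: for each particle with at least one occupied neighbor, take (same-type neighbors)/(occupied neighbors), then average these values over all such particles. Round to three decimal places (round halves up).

0.742

(1,1)S 1/1
(1,3)S 4/4
(1,4)S 4/4
(1,6)S 2/4
(1,7)S 1/3
(2,2)S 5/5
(2,3)S 6/6
(2,4)S 6/6
(2,5)S 4/6
(2,6)N 2/7
(2,7)N 2/5
(3,2)S 4/4
(3,3)S 5/5
(3,5)S 4/6
(3,6)N 2/6
(3,7)S 1/4
(4,1)S 1/1
(4,4)S 2/2
(4,6)S 2/3
Sum over 19 particles: 1/1 + 4/4 + 4/4 + 2/4 + 1/3 + 5/5 + 6/6 + 6/6 + 4/6 + 2/7 + 2/5 + 4/4 + 5/5 + 4/6 + 2/6 + 1/4 + 1/1 + 2/2 + 2/3 = 5923/420; mean = 5923/420 ÷ 19 = 5923/7980 = 0.742230… → 0.742.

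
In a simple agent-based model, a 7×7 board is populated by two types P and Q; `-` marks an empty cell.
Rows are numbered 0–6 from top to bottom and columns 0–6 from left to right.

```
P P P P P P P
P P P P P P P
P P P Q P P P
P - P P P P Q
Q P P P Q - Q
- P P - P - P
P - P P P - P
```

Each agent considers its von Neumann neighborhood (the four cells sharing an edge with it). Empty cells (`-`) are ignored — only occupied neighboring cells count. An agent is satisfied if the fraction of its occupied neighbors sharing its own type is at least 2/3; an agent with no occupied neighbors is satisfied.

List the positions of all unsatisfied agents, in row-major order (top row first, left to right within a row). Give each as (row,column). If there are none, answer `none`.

(2,3), (3,0), (3,6), (4,0), (4,4), (4,6), (5,4), (5,6)

(0,0)P 2/2 satisfied
(0,1)P 3/3 satisfied
(0,2)P 3/3 satisfied
(0,3)P 3/3 satisfied
(0,4)P 3/3 satisfied
(0,5)P 3/3 satisfied
(0,6)P 2/2 satisfied
(1,0)P 3/3 satisfied
(1,1)P 4/4 satisfied
(1,2)P 4/4 satisfied
(1,3)P 3/4 satisfied
(1,4)P 4/4 satisfied
(1,5)P 4/4 satisfied
(1,6)P 3/3 satisfied
(2,0)P 3/3 satisfied
(2,1)P 3/3 satisfied
(2,2)P 3/4 satisfied
(2,3)Q 0/4 not
(2,4)P 3/4 satisfied
(2,5)P 4/4 satisfied
(2,6)P 2/3 satisfied
(3,0)P 1/2 not
(3,2)P 3/3 satisfied
(3,3)P 3/4 satisfied
(3,4)P 3/4 satisfied
(3,5)P 2/3 satisfied
(3,6)Q 1/3 not
(4,0)Q 0/2 not
(4,1)P 2/3 satisfied
(4,2)P 4/4 satisfied
(4,3)P 2/3 satisfied
(4,4)Q 0/3 not
(4,6)Q 1/2 not
(5,1)P 2/2 satisfied
(5,2)P 3/3 satisfied
(5,4)P 1/2 not
(5,6)P 1/2 not
(6,0)P 0/0 satisfied
(6,2)P 2/2 satisfied
(6,3)P 2/2 satisfied
(6,4)P 2/2 satisfied
(6,6)P 1/1 satisfied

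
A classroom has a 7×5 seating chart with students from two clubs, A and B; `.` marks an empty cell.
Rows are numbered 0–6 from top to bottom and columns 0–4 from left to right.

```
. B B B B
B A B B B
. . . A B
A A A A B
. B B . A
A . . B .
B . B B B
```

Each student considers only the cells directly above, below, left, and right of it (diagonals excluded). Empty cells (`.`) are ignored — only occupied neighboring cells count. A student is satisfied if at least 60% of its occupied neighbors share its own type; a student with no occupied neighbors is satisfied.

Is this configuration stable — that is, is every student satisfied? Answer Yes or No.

No

(0,1)B 1/2 unhappy
(0,2)B 3/3 ok
(0,3)B 3/3 ok
(0,4)B 2/2 ok
(1,0)B 0/1 unhappy
(1,1)A 0/3 unhappy
(1,2)B 2/3 ok
(1,3)B 3/4 ok
(1,4)B 3/3 ok
(2,3)A 1/3 unhappy
(2,4)B 2/3 ok
(3,0)A 1/1 ok
(3,1)A 2/3 ok
(3,2)A 2/3 ok
(3,3)A 2/3 ok
(3,4)B 1/3 unhappy
(4,1)B 1/2 unhappy
(4,2)B 1/2 unhappy
(4,4)A 0/1 unhappy
(5,0)A 0/1 unhappy
(5,3)B 1/1 ok
(6,0)B 0/1 unhappy
(6,2)B 1/1 ok
(6,3)B 3/3 ok
(6,4)B 1/1 ok
For instance (0,1) has only 1/2 same-type neighbors, below 3/5.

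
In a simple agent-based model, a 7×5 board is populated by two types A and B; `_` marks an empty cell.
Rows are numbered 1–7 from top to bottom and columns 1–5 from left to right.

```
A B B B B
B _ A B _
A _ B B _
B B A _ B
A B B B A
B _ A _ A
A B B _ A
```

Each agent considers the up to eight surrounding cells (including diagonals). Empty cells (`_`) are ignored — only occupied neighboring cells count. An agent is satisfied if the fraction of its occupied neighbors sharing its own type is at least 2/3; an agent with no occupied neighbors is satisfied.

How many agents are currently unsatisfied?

20

(1,1)A 0/2 unhappy
(1,2)B 2/4 unhappy
(1,3)B 3/4 ok
(1,4)B 3/4 ok
(1,5)B 2/2 ok
(2,1)B 1/3 unhappy
(2,3)A 0/6 unhappy
(2,4)B 5/6 ok
(3,1)A 0/3 unhappy
(3,3)B 3/5 unhappy
(3,4)B 3/5 unhappy
(4,1)B 2/4 unhappy
(4,2)B 4/7 unhappy
(4,3)A 0/6 unhappy
(4,5)B 2/3 ok
(5,1)A 0/4 unhappy
(5,2)B 4/7 unhappy
(5,3)B 3/5 unhappy
(5,4)B 2/6 unhappy
(5,5)A 1/3 unhappy
(6,1)B 2/4 unhappy
(6,3)A 0/5 unhappy
(6,5)A 2/3 ok
(7,1)A 0/2 unhappy
(7,2)B 2/4 unhappy
(7,3)B 1/2 unhappy
(7,5)A 1/1 ok
Unsatisfied: (1,1), (1,2), (2,1), (2,3), (3,1), (3,3), (3,4), (4,1), (4,2), (4,3), (5,1), (5,2), (5,3), (5,4), (5,5), (6,1), (6,3), (7,1), (7,2), (7,3) — 20 in total.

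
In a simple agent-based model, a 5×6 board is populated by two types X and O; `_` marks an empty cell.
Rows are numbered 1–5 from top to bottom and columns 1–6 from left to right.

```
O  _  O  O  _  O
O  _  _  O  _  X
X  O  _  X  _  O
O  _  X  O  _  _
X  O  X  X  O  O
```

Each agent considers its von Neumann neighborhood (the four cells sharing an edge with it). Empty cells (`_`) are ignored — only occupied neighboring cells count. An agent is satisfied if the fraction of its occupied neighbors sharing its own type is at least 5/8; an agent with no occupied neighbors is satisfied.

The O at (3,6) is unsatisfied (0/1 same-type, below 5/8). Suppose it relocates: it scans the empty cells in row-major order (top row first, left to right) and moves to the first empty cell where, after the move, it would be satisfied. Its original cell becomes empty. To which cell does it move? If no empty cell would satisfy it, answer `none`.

(1,2)

Vacating (3,6). Empty cells in order:
  (1,2): 2/2 same-type → satisfied — stop here.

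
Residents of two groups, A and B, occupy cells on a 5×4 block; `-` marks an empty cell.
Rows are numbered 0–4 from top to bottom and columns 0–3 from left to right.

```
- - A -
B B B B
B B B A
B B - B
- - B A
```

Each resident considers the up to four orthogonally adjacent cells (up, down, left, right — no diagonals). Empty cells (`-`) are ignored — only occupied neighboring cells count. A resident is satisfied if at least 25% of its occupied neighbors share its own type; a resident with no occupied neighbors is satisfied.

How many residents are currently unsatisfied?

(0,2)A 0/1 not
(1,0)B 2/2 satisfied
(1,1)B 3/3 satisfied
(1,2)B 3/4 satisfied
(1,3)B 1/2 satisfied
(2,0)B 3/3 satisfied
(2,1)B 4/4 satisfied
(2,2)B 2/3 satisfied
(2,3)A 0/3 not
(3,0)B 2/2 satisfied
(3,1)B 2/2 satisfied
(3,3)B 0/2 not
(4,2)B 0/1 not
(4,3)A 0/2 not
Unsatisfied: (0,2), (2,3), (3,3), (4,2), (4,3) — 5 in total.

5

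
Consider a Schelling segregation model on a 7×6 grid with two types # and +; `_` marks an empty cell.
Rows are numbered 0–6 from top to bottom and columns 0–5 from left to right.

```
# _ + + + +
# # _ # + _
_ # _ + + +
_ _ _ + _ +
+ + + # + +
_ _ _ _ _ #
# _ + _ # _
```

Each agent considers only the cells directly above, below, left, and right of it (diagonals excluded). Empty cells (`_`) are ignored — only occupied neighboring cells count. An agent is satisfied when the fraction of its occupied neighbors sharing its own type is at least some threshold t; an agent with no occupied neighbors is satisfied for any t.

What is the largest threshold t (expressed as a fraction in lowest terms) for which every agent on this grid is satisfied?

Row 0: (0,0)# 1/1 · (0,2)+ 1/1 · (0,3)+ 2/3 · (0,4)+ 3/3 · (0,5)+ 1/1
Row 1: (1,0)# 2/2 · (1,1)# 2/2 · (1,3)# 0/3 · (1,4)+ 2/3
Row 2: (2,1)# 1/1 · (2,3)+ 2/3 · (2,4)+ 3/3 · (2,5)+ 2/2
Row 3: (3,3)+ 1/2 · (3,5)+ 2/2
Row 4: (4,0)+ 1/1 · (4,1)+ 2/2 · (4,2)+ 1/2 · (4,3)# 0/3 · (4,4)+ 1/2 · (4,5)+ 2/3
Row 5: (5,5)# 0/1
Row 6: (6,0)# — no occupied neighbors · (6,2)+ — no occupied neighbors · (6,4)# — no occupied neighbors
The smallest same-type fraction is 0/3 at (1,3), which reduces to 0/1. Any threshold above that leaves this agent unsatisfied.

0/1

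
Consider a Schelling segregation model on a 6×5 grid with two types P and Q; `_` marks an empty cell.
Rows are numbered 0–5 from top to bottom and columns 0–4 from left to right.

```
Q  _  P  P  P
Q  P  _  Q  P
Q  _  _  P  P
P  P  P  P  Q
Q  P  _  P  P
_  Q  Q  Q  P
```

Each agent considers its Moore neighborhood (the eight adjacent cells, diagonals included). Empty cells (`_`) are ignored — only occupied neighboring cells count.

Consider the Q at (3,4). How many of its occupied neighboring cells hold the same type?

Occupied neighbors of (3,4): (2,3)=P, (2,4)=P, (3,3)=P, (4,3)=P, (4,4)=P.
Same type (Q): 0 of 5.

0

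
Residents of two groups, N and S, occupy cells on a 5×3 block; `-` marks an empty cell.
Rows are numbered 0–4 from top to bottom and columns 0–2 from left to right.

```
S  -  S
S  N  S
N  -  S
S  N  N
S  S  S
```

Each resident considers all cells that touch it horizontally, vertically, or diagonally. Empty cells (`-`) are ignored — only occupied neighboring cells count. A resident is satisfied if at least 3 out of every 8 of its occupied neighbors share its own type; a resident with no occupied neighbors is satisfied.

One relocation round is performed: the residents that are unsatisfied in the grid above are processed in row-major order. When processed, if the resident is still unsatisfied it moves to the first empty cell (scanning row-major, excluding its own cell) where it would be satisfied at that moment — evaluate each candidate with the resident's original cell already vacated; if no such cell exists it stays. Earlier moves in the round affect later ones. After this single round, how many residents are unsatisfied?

Initially unsatisfied (in order): (1,0), (1,1), (2,2), (3,1), (3,2), (4,2).
  (1,0) → (0,1).
  (1,1) → (2,1).
  (2,2) → (1,0).
  (3,1): now satisfied by earlier moves; stays.
  (3,2): now satisfied by earlier moves; stays.
  (4,2) → (1,1).
Resulting grid:
S S S
S S S
N N -
S N N
S S -
All satisfied now.

0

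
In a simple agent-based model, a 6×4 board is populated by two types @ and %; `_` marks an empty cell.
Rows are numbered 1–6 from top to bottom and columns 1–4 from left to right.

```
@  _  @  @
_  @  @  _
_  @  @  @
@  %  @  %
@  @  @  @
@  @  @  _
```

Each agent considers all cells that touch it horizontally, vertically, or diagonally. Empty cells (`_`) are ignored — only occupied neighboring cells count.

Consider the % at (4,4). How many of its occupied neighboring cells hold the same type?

Occupied neighbors of (4,4): (3,3)=@, (3,4)=@, (4,3)=@, (5,3)=@, (5,4)=@.
Same type (%): 0 of 5.

0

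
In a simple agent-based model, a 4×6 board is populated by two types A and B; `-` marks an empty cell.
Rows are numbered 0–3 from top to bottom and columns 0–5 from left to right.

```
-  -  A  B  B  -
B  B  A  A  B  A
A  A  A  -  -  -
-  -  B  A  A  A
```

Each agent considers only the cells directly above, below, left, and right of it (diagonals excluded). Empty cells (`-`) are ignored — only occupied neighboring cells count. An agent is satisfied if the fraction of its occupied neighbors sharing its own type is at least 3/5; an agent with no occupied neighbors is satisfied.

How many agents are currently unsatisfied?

10

Row 0: (0,2)A 1/2 not · (0,3)B 1/3 not · (0,4)B 2/2 satisfied
Row 1: (1,0)B 1/2 not · (1,1)B 1/3 not · (1,2)A 3/4 satisfied · (1,3)A 1/3 not · (1,4)B 1/3 not · (1,5)A 0/1 not
Row 2: (2,0)A 1/2 not · (2,1)A 2/3 satisfied · (2,2)A 2/3 satisfied
Row 3: (3,2)B 0/2 not · (3,3)A 1/2 not · (3,4)A 2/2 satisfied · (3,5)A 1/1 satisfied
Unsatisfied: (0,2), (0,3), (1,0), (1,1), (1,3), (1,4), (1,5), (2,0), (3,2), (3,3) — 10 in total.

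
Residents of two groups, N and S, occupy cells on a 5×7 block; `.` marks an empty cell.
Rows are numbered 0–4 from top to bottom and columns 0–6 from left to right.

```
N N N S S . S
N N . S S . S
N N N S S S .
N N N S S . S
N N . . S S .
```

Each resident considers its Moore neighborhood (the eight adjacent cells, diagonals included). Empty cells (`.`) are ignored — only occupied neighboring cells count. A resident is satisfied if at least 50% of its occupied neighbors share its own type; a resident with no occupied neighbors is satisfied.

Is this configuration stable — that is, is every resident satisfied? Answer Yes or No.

Yes

(0,0)N 3/3 ok
(0,1)N 4/4 ok
(0,2)N 2/4 ok
(0,3)S 3/4 ok
(0,4)S 3/3 ok
(0,6)S 1/1 ok
(1,0)N 5/5 ok
(1,1)N 7/7 ok
(1,3)S 5/7 ok
(1,4)S 6/6 ok
(1,6)S 2/2 ok
(2,0)N 5/5 ok
(2,1)N 7/7 ok
(2,2)N 4/7 ok
(2,3)S 5/7 ok
(2,4)S 6/6 ok
(2,5)S 5/5 ok
(3,0)N 5/5 ok
(3,1)N 7/7 ok
(3,2)N 4/6 ok
(3,3)S 4/6 ok
(3,4)S 6/6 ok
(3,6)S 2/2 ok
(4,0)N 3/3 ok
(4,1)N 4/4 ok
(4,4)S 3/3 ok
(4,5)S 3/3 ok
All meet the threshold, so the configuration is stable.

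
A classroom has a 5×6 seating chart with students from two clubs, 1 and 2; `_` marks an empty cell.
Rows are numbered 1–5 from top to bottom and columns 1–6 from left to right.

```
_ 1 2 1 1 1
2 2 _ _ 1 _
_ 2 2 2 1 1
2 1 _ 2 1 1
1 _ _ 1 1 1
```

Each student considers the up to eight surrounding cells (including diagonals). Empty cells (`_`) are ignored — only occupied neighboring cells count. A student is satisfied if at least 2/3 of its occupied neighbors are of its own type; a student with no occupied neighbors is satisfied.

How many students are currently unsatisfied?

(1,2)1 0/3 unhappy
(1,3)2 1/3 unhappy
(1,4)1 2/3 ok
(1,5)1 3/3 ok
(1,6)1 2/2 ok
(2,1)2 2/3 ok
(2,2)2 4/5 ok
(2,5)1 5/6 ok
(3,2)2 4/5 ok
(3,3)2 4/5 ok
(3,4)2 2/5 unhappy
(3,5)1 4/6 ok
(3,6)1 4/4 ok
(4,1)2 1/3 unhappy
(4,2)1 1/4 unhappy
(4,4)2 2/6 unhappy
(4,5)1 6/8 ok
(4,6)1 5/5 ok
(5,1)1 1/2 unhappy
(5,4)1 2/3 ok
(5,5)1 4/5 ok
(5,6)1 3/3 ok
Unsatisfied: (1,2), (1,3), (3,4), (4,1), (4,2), (4,4), (5,1) — 7 in total.

7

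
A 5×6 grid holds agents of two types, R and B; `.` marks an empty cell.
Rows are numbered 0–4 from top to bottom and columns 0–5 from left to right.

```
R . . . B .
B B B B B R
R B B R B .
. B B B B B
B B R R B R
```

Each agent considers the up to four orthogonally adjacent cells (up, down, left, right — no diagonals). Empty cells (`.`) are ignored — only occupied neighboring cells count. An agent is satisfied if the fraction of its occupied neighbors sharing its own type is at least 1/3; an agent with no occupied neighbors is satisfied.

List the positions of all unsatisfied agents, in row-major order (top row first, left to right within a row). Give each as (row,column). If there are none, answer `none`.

(0,0), (1,5), (2,0), (2,3), (4,5)

(0,0)R 0/1 ✗
(0,4)B 1/1 ✓
(1,0)B 1/3 ✓
(1,1)B 3/3 ✓
(1,2)B 3/3 ✓
(1,3)B 2/3 ✓
(1,4)B 3/4 ✓
(1,5)R 0/1 ✗
(2,0)R 0/2 ✗
(2,1)B 3/4 ✓
(2,2)B 3/4 ✓
(2,3)R 0/4 ✗
(2,4)B 2/3 ✓
(3,1)B 3/3 ✓
(3,2)B 3/4 ✓
(3,3)B 2/4 ✓
(3,4)B 4/4 ✓
(3,5)B 1/2 ✓
(4,0)B 1/1 ✓
(4,1)B 2/3 ✓
(4,2)R 1/3 ✓
(4,3)R 1/3 ✓
(4,4)B 1/3 ✓
(4,5)R 0/2 ✗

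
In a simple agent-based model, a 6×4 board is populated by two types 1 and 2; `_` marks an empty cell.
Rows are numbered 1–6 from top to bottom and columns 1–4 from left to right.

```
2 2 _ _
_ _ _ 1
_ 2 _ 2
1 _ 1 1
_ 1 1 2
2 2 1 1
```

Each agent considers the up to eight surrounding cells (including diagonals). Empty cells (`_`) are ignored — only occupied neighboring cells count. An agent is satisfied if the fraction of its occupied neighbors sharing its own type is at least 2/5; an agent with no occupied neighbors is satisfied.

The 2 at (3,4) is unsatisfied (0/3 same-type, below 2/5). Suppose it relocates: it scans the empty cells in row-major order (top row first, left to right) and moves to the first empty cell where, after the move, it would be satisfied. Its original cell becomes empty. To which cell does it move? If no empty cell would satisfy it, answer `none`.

Vacating (3,4). Empty cells in order:
  (1,3): 1/2 same-type → satisfied — stop here.

(1,3)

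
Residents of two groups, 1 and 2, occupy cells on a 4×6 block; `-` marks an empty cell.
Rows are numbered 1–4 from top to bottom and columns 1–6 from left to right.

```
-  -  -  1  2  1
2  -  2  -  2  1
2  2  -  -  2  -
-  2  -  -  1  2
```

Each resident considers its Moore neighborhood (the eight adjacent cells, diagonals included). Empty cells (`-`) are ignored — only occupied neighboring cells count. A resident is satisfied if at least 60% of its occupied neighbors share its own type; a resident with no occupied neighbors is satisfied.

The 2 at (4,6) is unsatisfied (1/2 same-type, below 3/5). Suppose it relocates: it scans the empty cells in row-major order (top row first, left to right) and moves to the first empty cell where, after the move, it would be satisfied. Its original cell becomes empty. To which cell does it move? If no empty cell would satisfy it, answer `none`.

Vacating (4,6). Empty cells in order:
  (1,1): 1/1 same-type → satisfied — stop here.

(1,1)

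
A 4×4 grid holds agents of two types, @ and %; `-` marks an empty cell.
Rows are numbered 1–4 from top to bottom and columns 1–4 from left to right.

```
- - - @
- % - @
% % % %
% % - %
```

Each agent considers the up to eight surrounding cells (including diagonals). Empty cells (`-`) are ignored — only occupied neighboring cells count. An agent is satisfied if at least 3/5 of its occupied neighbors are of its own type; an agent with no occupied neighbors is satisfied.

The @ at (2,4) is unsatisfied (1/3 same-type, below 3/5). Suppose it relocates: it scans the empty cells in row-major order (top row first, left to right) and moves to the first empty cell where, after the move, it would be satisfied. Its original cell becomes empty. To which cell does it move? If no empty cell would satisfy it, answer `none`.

none

Vacating (2,4). Empty cells in order:
  (1,1): 0/1 same-type → still unsatisfied.
  (1,2): 0/1 same-type → still unsatisfied.
  (1,3): 1/2 same-type → still unsatisfied.
  (2,1): 0/3 same-type → still unsatisfied.
  (2,3): 1/5 same-type → still unsatisfied.
  (4,3): 0/5 same-type → still unsatisfied.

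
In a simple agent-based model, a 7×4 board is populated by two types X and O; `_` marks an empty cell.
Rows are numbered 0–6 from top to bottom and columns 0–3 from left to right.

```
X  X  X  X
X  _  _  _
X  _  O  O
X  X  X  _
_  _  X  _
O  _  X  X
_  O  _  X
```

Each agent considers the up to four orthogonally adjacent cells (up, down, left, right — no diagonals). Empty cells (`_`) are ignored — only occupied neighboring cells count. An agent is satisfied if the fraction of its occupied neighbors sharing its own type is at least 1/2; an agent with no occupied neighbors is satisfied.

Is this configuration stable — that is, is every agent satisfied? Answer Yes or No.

Row 0: (0,0)X 2/2 ok · (0,1)X 2/2 ok · (0,2)X 2/2 ok · (0,3)X 1/1 ok
Row 1: (1,0)X 2/2 ok
Row 2: (2,0)X 2/2 ok · (2,2)O 1/2 ok · (2,3)O 1/1 ok
Row 3: (3,0)X 2/2 ok · (3,1)X 2/2 ok · (3,2)X 2/3 ok
Row 4: (4,2)X 2/2 ok
Row 5: (5,0)O 0/0 ok · (5,2)X 2/2 ok · (5,3)X 2/2 ok
Row 6: (6,1)O 0/0 ok · (6,3)X 1/1 ok
All meet the threshold, so the configuration is stable.

Yes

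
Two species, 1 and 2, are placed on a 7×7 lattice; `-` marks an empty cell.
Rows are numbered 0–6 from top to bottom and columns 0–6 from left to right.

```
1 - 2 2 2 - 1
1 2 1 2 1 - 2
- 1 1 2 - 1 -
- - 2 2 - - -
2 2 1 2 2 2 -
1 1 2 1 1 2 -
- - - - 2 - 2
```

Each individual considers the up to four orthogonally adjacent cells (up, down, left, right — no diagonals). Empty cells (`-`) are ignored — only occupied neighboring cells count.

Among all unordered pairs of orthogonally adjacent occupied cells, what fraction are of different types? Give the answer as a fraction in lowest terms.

11/19

Scan each occupied cell's neighbors to the right and below so each pair is counted once.
Row 0: 1(0,0)–1(1,0)= 2(0,2)–2(0,3)= 2(0,2)–1(1,2)≠ 2(0,3)–2(0,4)= 2(0,3)–2(1,3)= 2(0,4)–1(1,4)≠ 1(0,6)–2(1,6)≠  → 3/7 unlike.
Row 1: 1(1,0)–2(1,1)≠ 2(1,1)–1(1,2)≠ 2(1,1)–1(2,1)≠ 1(1,2)–2(1,3)≠ 1(1,2)–1(2,2)= 2(1,3)–1(1,4)≠ 2(1,3)–2(2,3)=  → 5/7 unlike.
Row 2: 1(2,1)–1(2,2)= 1(2,2)–2(2,3)≠ 1(2,2)–2(3,2)≠ 2(2,3)–2(3,3)=  → 2/4 unlike.
Row 3: 2(3,2)–2(3,3)= 2(3,2)–1(4,2)≠ 2(3,3)–2(4,3)=  → 1/3 unlike.
Row 4: 2(4,0)–2(4,1)= 2(4,0)–1(5,0)≠ 2(4,1)–1(4,2)≠ 2(4,1)–1(5,1)≠ 1(4,2)–2(4,3)≠ 1(4,2)–2(5,2)≠ 2(4,3)–2(4,4)= 2(4,3)–1(5,3)≠ 2(4,4)–2(4,5)= 2(4,4)–1(5,4)≠ 2(4,5)–2(5,5)=  → 7/11 unlike.
Row 5: 1(5,0)–1(5,1)= 1(5,1)–2(5,2)≠ 2(5,2)–1(5,3)≠ 1(5,3)–1(5,4)= 1(5,4)–2(5,5)≠ 1(5,4)–2(6,4)≠  → 4/6 unlike.
Total adjacent occupied pairs: 38; unlike-type pairs: 22.
22/38 reduces to 11/19.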